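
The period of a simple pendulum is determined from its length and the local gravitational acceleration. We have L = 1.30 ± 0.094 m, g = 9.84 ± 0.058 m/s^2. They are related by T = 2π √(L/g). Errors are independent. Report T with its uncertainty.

Each factor contributes (exponent × relative error)² to (δT/T)²:
  (½·δL/L)² = (0.5×0.0723)² = 0.00131;  (−½·δg/g)² = (-0.5×0.00589)² = 8.69e-06
δT/T = √(0.00132) = 0.0363
T = 2.28 s, so δT = 0.0363 × 2.28 = 0.0828 s.

2.28 ± 0.0828 s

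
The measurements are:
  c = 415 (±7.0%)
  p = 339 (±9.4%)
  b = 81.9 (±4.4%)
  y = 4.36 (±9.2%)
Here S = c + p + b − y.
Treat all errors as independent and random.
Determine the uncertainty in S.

Sums and differences: (δS)² = Σ (cᵢ δxᵢ)².
  (δc)² = 844;  (δp)² = 1020;  (δb)² = 13.0;  (δy)² = 0.161
δS = √(1870) = 43.3

43.3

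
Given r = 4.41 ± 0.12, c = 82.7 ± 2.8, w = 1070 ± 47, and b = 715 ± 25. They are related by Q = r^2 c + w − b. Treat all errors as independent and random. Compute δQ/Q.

0.0591

Let p = r^2·c = 1610. δp/p = √((2·δr/r)² + (1·δc/c)²) = √(0.00296 + 0.00115) = 0.0641, so δp = 103.
Q = p + w − b: δQ = √(δp² + δw² + δb²) = √(10600 + 2210 + 625) = 116
Q = 1960, so δQ/Q = 116/1960 = 0.0591.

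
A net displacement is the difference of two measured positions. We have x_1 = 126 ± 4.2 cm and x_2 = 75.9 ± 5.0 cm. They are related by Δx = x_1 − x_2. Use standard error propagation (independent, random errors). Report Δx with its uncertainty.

Absolute uncertainties add in quadrature for a linear combination:
  (δx_1)² = 17.6;  (δx_2)² = 25.0
δΔx = √(42.6) = 6.53 cm
Δx = 50.1 cm.

50.1 ± 6.53 cm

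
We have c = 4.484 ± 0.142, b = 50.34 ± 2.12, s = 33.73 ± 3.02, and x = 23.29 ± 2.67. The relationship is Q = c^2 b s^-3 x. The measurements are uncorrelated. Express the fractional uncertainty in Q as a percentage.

30.2%

Q is a product of powers, so relative uncertainties combine in quadrature:
  (2·δc/c)² = (2×0.0317)² = 0.00401;  (1·δb/b)² = (1×0.0421)² = 0.00177;  (-3·δs/s)² = (-3×0.0895)² = 0.0721;  (1·δx/x)² = (1×0.115)² = 0.0131
δQ/Q = √(0.0911) = 0.302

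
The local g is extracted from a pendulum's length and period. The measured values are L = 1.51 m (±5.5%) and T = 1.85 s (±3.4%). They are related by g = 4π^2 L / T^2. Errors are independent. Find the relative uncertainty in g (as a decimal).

Products/powers → add relative errors in quadrature, weighted by exponent:
  (1·δL/L)² = (1×0.0550)² = 0.00302;  (-2·δT/T)² = (-2×0.0340)² = 0.00462
δg/g = √(0.00765) = 0.0875

0.0875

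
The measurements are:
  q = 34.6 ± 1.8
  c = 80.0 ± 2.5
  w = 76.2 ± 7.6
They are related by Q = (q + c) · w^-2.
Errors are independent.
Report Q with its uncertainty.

0.0197 ± 0.00397

Let u = q + c = 115. δu = √(δq² + δc²) = √(3.24 + 6.25) = 3.08, so δu/u = 0.0269.
Q is then a monomial in u, w:
δQ/Q = √((δu/u)² + (-2·δw/w)²) = √(0.000723 + 0.0398) = 0.201
Q = 0.0197, so δQ = 0.201 × 0.0197 = 0.00397.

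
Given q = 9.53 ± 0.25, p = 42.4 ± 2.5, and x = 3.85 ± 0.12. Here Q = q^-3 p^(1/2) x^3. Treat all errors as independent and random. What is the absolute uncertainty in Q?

Products/powers → add relative errors in quadrature, weighted by exponent:
  (-3·δq/q)² = (-3×0.0262)² = 0.00619;  (½·δp/p)² = (0.5×0.0590)² = 0.000869;  (3·δx/x)² = (3×0.0312)² = 0.00874
δQ/Q = √(0.0158) = 0.126
Q = 0.429, so δQ = 0.126 × 0.429 = 0.0540.

0.0540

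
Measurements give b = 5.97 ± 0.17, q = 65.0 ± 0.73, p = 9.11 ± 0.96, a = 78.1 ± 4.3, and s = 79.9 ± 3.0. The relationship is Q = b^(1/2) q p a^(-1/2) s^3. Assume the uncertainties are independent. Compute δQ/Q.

Q is a product of powers, so relative uncertainties combine in quadrature:
  (½·δb/b)² = (0.5×0.0285)² = 0.000203;  (1·δq/q)² = (1×0.0112)² = 0.000126;  (1·δp/p)² = (1×0.105)² = 0.0111;  (−½·δa/a)² = (-0.5×0.0551)² = 0.000758;  (3·δs/s)² = (3×0.0375)² = 0.0127
δQ/Q = √(0.0249) = 0.158

0.158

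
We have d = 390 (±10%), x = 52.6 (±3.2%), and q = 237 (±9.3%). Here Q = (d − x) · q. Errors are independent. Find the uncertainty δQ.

11900

Let u = d − x = 337. δu = √(δd² + δx²) = √(1520 + 2.83) = 39.0, so δu/u = 0.116.
Q is then a monomial in u, q:
δQ/Q = √((δu/u)² + (1·δq/q)²) = √(0.0134 + 0.00865) = 0.148
Q = 80000, so δQ = 0.148 × 80000 = 11900.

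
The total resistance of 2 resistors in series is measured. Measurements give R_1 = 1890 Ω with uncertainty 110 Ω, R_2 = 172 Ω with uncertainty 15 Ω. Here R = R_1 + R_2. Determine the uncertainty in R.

111 Ω

Absolute uncertainties add in quadrature for a linear combination:
  (δR_1)² = 12100;  (δR_2)² = 225
δR = √(12300) = 111 Ω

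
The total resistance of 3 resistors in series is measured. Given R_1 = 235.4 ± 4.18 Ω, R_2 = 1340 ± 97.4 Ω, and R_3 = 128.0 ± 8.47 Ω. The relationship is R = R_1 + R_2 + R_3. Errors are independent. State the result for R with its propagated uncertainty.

Each term contributes (cᵢ δxᵢ)² to (δR)²:
  (δR_1)² = 17.5;  (δR_2)² = 9490;  (δR_3)² = 71.7
δR = √(9580) = 97.9 Ω
R = 1703 Ω.

1703 ± 97.9 Ω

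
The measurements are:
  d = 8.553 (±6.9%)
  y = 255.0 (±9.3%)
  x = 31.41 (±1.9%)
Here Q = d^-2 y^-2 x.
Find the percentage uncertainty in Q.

Q is a product of powers, so relative uncertainties combine in quadrature:
  (-2·δd/d)² = (-2×0.0690)² = 0.0190;  (-2·δy/y)² = (-2×0.0930)² = 0.0346;  (1·δx/x)² = (1×0.0190)² = 0.000361
δQ/Q = √(0.0540) = 0.232

23.2%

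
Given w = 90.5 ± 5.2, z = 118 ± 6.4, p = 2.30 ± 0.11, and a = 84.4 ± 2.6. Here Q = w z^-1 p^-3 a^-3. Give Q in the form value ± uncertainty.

Q is a product of powers, so relative uncertainties combine in quadrature:
  (1·δw/w)² = (1×0.0575)² = 0.00330;  (-1·δz/z)² = (-1×0.0542)² = 0.00294;  (-3·δp/p)² = (-3×0.0478)² = 0.0206;  (-3·δa/a)² = (-3×0.0308)² = 0.00854
δQ/Q = √(0.0354) = 0.188
Q = 1.05e-07, so δQ = 0.188 × 1.05e-07 = 1.97e-08.

(1.05 ± 0.197) × 10^-7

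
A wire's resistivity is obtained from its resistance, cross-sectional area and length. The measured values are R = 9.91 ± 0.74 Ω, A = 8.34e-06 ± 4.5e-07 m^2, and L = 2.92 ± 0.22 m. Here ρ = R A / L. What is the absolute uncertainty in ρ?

ρ is a product of powers, so relative uncertainties combine in quadrature:
  (1·δR/R)² = (1×0.0747)² = 0.00558;  (1·δA/A)² = (1×0.0540)² = 0.00291;  (-1·δL/L)² = (-1×0.0753)² = 0.00568
δρ/ρ = √(0.0142) = 0.119
ρ = 2.83e-05 Ω·m, so δρ = 0.119 × 2.83e-05 = 3.37e-06 Ω·m.

3.37e-06 Ω·m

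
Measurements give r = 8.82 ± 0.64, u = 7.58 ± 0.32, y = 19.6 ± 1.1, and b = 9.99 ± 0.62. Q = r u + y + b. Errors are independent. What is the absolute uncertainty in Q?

5.75

Let p = r·u = 66.9. δp/p = √((1·δr/r)² + (1·δu/u)²) = √(0.00527 + 0.00178) = 0.0839, so δp = 5.61.
Q = p + y + b: δQ = √(δp² + δy² + δb²) = √(31.5 + 1.21 + 0.384) = 5.75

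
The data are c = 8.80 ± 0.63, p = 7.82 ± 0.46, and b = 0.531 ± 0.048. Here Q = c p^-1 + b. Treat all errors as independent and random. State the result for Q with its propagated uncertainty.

Let w = c·p^-1 = 1.13. δw/w = √((1·δc/c)² + (-1·δp/p)²) = √(0.00513 + 0.00346) = 0.0927, so δw = 0.104.
Q = w + b: δQ = √(δw² + δb²) = √(0.0109 + 0.00230) = 0.115
Q = 1.66.

1.66 ± 0.115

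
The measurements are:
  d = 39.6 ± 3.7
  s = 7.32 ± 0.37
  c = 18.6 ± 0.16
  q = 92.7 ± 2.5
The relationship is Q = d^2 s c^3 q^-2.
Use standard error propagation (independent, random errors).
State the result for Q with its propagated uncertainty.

Since Q is a product/quotient, work with relative uncertainties:
  (2·δd/d)² = (2×0.0934)² = 0.0349;  (1·δs/s)² = (1×0.0505)² = 0.00255;  (3·δc/c)² = (3×0.00860)² = 0.000666;  (-2·δq/q)² = (-2×0.0270)² = 0.00291
δQ/Q = √(0.0411) = 0.203
Q = 8600, so δQ = 0.203 × 8600 = 1740.

8600 ± 1740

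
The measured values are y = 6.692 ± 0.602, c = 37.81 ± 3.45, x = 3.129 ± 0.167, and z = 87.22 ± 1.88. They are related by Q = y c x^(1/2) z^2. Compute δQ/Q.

0.138

For a monomial Q ∝ y, c, x^(1/2), z^2, fractional errors add in quadrature:
  (1·δy/y)² = (1×0.0900)² = 0.00809;  (1·δc/c)² = (1×0.0912)² = 0.00833;  (½·δx/x)² = (0.5×0.0534)² = 0.000712;  (2·δz/z)² = (2×0.0216)² = 0.00186
δQ/Q = √(0.0190) = 0.138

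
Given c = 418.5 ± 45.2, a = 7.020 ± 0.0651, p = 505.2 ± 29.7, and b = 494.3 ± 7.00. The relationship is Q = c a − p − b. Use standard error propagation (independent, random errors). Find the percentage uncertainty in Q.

16.5%

Let w = c·a = 2938. δw/w = √((1·δc/c)² + (1·δa/a)²) = √(0.0117 + 8.6e-05) = 0.108, so δw = 318.
Q = w − p − b: δQ = √(δw² + δp² + δb²) = √(1.01e+05 + 882 + 49.0) = 320
Q = 1938, so δQ/Q = 320/1938 = 0.165.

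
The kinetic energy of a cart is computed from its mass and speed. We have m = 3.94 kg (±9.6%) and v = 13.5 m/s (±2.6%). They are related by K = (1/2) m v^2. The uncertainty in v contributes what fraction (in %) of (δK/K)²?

(δK/K)² = (1·δm/m)² + (2·δv/v)²
  m term: (1×0.0960)² = 0.00922
  v term: (2×0.0260)² = 0.00270
Total = 0.0119. Share from v = 0.00270/0.0119 = 0.227.

22.7%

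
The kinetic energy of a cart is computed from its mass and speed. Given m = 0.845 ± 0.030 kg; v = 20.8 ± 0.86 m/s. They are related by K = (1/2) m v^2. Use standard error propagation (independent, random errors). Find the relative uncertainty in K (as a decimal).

0.0900

Products/powers → add relative errors in quadrature, weighted by exponent:
  (1·δm/m)² = (1×0.0355)² = 0.00126;  (2·δv/v)² = (2×0.0413)² = 0.00684
δK/K = √(0.00810) = 0.0900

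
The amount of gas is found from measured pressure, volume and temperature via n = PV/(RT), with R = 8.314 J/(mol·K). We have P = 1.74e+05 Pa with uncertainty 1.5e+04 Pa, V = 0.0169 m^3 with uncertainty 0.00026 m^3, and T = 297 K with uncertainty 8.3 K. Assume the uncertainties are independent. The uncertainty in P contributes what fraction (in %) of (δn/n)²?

(δn/n)² = (1·δP/P)² + (1·δV/V)² + (-1·δT/T)²
  P term: (1×0.0862)² = 0.00743
  V term: (1×0.0154)² = 0.000237
  T term: (-1×0.0279)² = 0.000781
Total = 0.00845. Share from P = 0.00743/0.00845 = 0.880.

88.0%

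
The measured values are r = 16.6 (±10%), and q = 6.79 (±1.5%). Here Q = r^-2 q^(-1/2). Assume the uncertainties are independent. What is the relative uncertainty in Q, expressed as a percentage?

Since Q is a product/quotient, work with relative uncertainties:
  (-2·δr/r)² = (-2×0.100)² = 0.0400;  (−½·δq/q)² = (-0.5×0.0150)² = 5.62e-05
δQ/Q = √(0.0401) = 0.200

20.0%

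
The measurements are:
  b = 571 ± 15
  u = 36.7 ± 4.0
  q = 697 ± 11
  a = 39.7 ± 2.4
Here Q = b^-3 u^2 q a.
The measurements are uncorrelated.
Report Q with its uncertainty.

For a monomial Q ∝ b^-3, u^2, q, a, fractional errors add in quadrature:
  (-3·δb/b)² = (-3×0.0263)² = 0.00621;  (2·δu/u)² = (2×0.109)² = 0.0475;  (1·δq/q)² = (1×0.0158)² = 0.000249;  (1·δa/a)² = (1×0.0605)² = 0.00365
δQ/Q = √(0.0576) = 0.240
Q = 0.200, so δQ = 0.240 × 0.200 = 0.0481.

0.200 ± 0.0481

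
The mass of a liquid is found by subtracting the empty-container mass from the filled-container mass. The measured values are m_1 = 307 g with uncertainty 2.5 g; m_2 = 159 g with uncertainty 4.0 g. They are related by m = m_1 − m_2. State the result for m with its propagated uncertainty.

148 ± 4.72 g

Sums and differences: (δm)² = Σ (cᵢ δxᵢ)².
  (δm_1)² = 6.25;  (δm_2)² = 16.0
δm = √(22.2) = 4.72 g
m = 148 g.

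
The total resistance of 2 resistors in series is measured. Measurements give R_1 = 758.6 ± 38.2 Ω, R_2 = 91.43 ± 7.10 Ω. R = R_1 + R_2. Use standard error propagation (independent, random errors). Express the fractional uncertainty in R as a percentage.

4.57%

R is a linear combination, so absolute uncertainties add in quadrature:
  (δR_1)² = 1460;  (δR_2)² = 50.4
δR = √(1510) = 38.9 Ω
R = 850.0 Ω, so δR/R = 38.9/850.0 = 0.0457.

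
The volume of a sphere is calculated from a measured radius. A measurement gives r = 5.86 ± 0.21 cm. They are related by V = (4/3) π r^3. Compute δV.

90.6 cm^3

V ∝ r^3, so δV/V = |3| · δr/r = 3 × 0.0358 = 0.108.
V = 843 cm^3, so δV = 0.108 × 843 = 90.6 cm^3.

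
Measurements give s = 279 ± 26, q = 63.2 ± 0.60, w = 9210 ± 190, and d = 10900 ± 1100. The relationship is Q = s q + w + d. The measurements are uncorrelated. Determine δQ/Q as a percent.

Let p = s·q = 17600. δp/p = √((1·δs/s)² + (1·δq/q)²) = √(0.00868 + 9.01e-05) = 0.0937, so δp = 1650.
Q = p + w + d: δQ = √(δp² + δw² + δd²) = √(2.73e+06 + 36100 + 1.21e+06) = 1990
Q = 37700, so δQ/Q = 1990/37700 = 0.0528.

5.28%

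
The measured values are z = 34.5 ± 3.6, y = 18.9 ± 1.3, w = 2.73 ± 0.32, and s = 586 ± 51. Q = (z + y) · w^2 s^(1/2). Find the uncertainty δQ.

Let u = z + y = 53.4. δu = √(δz² + δy²) = √(13.0 + 1.69) = 3.83, so δu/u = 0.0717.
Q is then a monomial in u, w, s:
δQ/Q = √((δu/u)² + (2·δw/w)² + (½·δs/s)²) = √(0.00514 + 0.0550 + 0.00189) = 0.249
Q = 9630, so δQ = 0.249 × 9630 = 2400.

2400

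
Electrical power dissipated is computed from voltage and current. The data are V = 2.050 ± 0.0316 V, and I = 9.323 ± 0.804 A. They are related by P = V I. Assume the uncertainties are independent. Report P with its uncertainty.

P is a product of powers, so relative uncertainties combine in quadrature:
  (1·δV/V)² = (1×0.0154)² = 0.000238;  (1·δI/I)² = (1×0.0862)² = 0.00744
δP/P = √(0.00767) = 0.0876
P = 19.11 W, so δP = 0.0876 × 19.11 = 1.67 W.

19.11 ± 1.67 W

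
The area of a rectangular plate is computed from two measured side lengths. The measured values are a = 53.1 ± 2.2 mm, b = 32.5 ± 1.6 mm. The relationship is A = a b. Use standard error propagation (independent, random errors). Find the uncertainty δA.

Each factor contributes (exponent × relative error)² to (δA/A)²:
  (1·δa/a)² = (1×0.0414)² = 0.00172;  (1·δb/b)² = (1×0.0492)² = 0.00242
δA/A = √(0.00414) = 0.0643
A = 1730 mm^2, so δA = 0.0643 × 1730 = 111 mm^2.

111 mm^2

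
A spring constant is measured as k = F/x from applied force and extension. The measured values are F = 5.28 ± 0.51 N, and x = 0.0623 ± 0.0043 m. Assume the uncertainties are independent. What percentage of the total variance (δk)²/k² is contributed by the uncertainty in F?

(δk/k)² = (1·δF/F)² + (-1·δx/x)²
  F term: (1×0.0966)² = 0.00933
  x term: (-1×0.0690)² = 0.00476
Total = 0.0141. Share from F = 0.00933/0.0141 = 0.662.

66.2%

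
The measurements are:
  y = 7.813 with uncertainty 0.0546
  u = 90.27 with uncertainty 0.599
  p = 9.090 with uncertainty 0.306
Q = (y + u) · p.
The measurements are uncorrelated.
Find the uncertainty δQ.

30.5

Let w = y + u = 98.08. δw = √(δy² + δu²) = √(0.00298 + 0.359) = 0.601, so δw/w = 0.00613.
Q is then a monomial in w, p:
δQ/Q = √((δw/w)² + (1·δp/p)²) = √(3.76e-05 + 0.00113) = 0.0342
Q = 891.6, so δQ = 0.0342 × 891.6 = 30.5.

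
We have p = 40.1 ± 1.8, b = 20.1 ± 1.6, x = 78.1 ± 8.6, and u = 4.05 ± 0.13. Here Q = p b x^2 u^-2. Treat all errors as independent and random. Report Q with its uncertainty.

Since Q is a product/quotient, work with relative uncertainties:
  (1·δp/p)² = (1×0.0449)² = 0.00201;  (1·δb/b)² = (1×0.0796)² = 0.00634;  (2·δx/x)² = (2×0.110)² = 0.0485;  (-2·δu/u)² = (-2×0.0321)² = 0.00412
δQ/Q = √(0.0610) = 0.247
Q = 3e+05, so δQ = 0.247 × 3e+05 = 74000.

(3.00 ± 0.740) × 10^5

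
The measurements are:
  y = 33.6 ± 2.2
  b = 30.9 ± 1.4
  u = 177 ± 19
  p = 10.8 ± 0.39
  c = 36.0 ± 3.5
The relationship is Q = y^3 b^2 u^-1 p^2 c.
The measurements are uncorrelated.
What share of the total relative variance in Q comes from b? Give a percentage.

(δQ/Q)² = (3·δy/y)² + (2·δb/b)² + (-1·δu/u)² + (2·δp/p)² + (1·δc/c)²
  y term: (3×0.0655)² = 0.0386
  b term: (2×0.0453)² = 0.00821
  u term: (-1×0.107)² = 0.0115
  p term: (2×0.0361)² = 0.00522
  c term: (1×0.0972)² = 0.00945
Total = 0.0730. Share from b = 0.00821/0.0730 = 0.113.

11.3%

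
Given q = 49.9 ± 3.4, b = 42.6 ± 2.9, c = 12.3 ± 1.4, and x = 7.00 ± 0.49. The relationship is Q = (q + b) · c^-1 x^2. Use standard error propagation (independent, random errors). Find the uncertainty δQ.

Let u = q + b = 92.5. δu = √(δq² + δb²) = √(11.6 + 8.41) = 4.47, so δu/u = 0.0483.
Q is then a monomial in u, c, x:
δQ/Q = √((δu/u)² + (-1·δc/c)² + (2·δx/x)²) = √(0.00233 + 0.0130 + 0.0196) = 0.187
Q = 368, so δQ = 0.187 × 368 = 68.8.

68.8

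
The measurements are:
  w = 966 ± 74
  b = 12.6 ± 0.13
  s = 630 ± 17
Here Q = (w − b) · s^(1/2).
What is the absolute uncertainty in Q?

1890

Let u = w − b = 953. δu = √(δw² + δb²) = √(5480 + 0.0169) = 74.0, so δu/u = 0.0776.
Q is then a monomial in u, s:
δQ/Q = √((δu/u)² + (½·δs/s)²) = √(0.00602 + 0.000182) = 0.0788
Q = 23900, so δQ = 0.0788 × 23900 = 1890.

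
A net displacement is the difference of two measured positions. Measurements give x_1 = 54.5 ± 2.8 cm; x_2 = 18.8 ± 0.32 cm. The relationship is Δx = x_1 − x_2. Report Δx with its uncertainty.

35.7 ± 2.82 cm

Sums and differences: (δΔx)² = Σ (cᵢ δxᵢ)².
  (δx_1)² = 7.84;  (δx_2)² = 0.102
δΔx = √(7.94) = 2.82 cm
Δx = 35.7 cm.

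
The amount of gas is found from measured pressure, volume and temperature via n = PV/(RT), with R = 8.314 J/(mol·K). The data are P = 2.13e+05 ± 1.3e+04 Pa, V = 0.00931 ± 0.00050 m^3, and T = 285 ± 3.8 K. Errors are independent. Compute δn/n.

n is a product of powers, so relative uncertainties combine in quadrature:
  (1·δP/P)² = (1×0.0610)² = 0.00373;  (1·δV/V)² = (1×0.0537)² = 0.00288;  (-1·δT/T)² = (-1×0.0133)² = 0.000178
δn/n = √(0.00679) = 0.0824

0.0824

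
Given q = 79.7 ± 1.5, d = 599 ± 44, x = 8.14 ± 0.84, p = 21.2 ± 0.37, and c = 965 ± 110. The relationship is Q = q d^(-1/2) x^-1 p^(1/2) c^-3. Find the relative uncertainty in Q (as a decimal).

Products/powers → add relative errors in quadrature, weighted by exponent:
  (1·δq/q)² = (1×0.0188)² = 0.000354;  (−½·δd/d)² = (-0.5×0.0735)² = 0.00135;  (-1·δx/x)² = (-1×0.103)² = 0.0106;  (½·δp/p)² = (0.5×0.0175)² = 7.62e-05;  (-3·δc/c)² = (-3×0.114)² = 0.117
δQ/Q = √(0.129) = 0.360

0.360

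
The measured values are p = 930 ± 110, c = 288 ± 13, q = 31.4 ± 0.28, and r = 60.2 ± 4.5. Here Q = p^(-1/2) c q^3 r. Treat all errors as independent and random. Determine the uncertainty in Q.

For a monomial Q ∝ p^(-1/2), c, q^3, r, fractional errors add in quadrature:
  (−½·δp/p)² = (-0.5×0.118)² = 0.00350;  (1·δc/c)² = (1×0.0451)² = 0.00204;  (3·δq/q)² = (3×0.00892)² = 0.000716;  (1·δr/r)² = (1×0.0748)² = 0.00559
δQ/Q = √(0.0118) = 0.109
Q = 1.76e+07, so δQ = 0.109 × 1.76e+07 = 1.92e+06.

1.92e+06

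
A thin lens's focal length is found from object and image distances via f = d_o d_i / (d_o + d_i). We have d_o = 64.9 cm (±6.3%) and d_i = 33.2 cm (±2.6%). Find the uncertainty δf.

∂f/∂d_o = (d_i/(d_o+d_i))² = 0.115;  ∂f/∂d_i = (d_o/(d_o+d_i))² = 0.438
δf = √((∂f/∂d_o · δd_o)² + (∂f/∂d_i · δd_i)²) = √(0.219 + 0.143) = 0.602 cm

0.602 cm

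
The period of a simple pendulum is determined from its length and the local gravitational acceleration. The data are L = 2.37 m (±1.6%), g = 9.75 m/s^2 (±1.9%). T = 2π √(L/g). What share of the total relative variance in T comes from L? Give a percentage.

41.5%

(δT/T)² = (½·δL/L)² + (−½·δg/g)²
  L term: (0.5×0.0160)² = 6.4e-05
  g term: (-0.5×0.0190)² = 9.02e-05
Total = 0.000154. Share from L = 6.4e-05/0.000154 = 0.415.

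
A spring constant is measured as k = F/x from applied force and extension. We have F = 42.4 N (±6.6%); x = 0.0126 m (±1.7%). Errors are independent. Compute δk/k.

0.0682

For a monomial k ∝ F, x^-1, fractional errors add in quadrature:
  (1·δF/F)² = (1×0.0660)² = 0.00436;  (-1·δx/x)² = (-1×0.0170)² = 0.000289
δk/k = √(0.00465) = 0.0682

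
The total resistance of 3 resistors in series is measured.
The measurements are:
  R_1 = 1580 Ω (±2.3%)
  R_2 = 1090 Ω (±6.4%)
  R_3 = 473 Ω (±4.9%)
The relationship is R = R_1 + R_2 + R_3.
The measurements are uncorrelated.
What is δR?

Sums and differences: (δR)² = Σ (cᵢ δxᵢ)².
  (δR_1)² = 1320;  (δR_2)² = 4870;  (δR_3)² = 537
δR = √(6720) = 82.0 Ω

82.0 Ω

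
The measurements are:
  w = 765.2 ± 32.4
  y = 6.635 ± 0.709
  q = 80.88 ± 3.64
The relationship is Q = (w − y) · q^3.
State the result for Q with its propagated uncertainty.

Let u = w − y = 758.6. δu = √(δw² + δy²) = √(1050 + 0.503) = 32.4, so δu/u = 0.0427.
Q is then a monomial in u, q:
δQ/Q = √((δu/u)² + (3·δq/q)²) = √(0.00183 + 0.0182) = 0.142
Q = 4.013e+08, so δQ = 0.142 × 4.013e+08 = 5.68e+07.

(4.013 ± 0.568) × 10^8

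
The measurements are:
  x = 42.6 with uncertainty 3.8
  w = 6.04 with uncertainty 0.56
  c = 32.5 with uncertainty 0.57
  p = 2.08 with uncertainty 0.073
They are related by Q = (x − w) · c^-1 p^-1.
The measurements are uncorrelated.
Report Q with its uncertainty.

0.541 ± 0.0607

Let u = x − w = 36.6. δu = √(δx² + δw²) = √(14.4 + 0.314) = 3.84, so δu/u = 0.105.
Q is then a monomial in u, c, p:
δQ/Q = √((δu/u)² + (-1·δc/c)² + (-1·δp/p)²) = √(0.0110 + 0.000308 + 0.00123) = 0.112
Q = 0.541, so δQ = 0.112 × 0.541 = 0.0607.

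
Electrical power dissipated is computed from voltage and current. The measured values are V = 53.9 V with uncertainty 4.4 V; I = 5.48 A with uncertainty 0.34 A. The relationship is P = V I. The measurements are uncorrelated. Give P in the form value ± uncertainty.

For a monomial P ∝ V, I, fractional errors add in quadrature:
  (1·δV/V)² = (1×0.0816)² = 0.00666;  (1·δI/I)² = (1×0.0620)² = 0.00385
δP/P = √(0.0105) = 0.103
P = 295 W, so δP = 0.103 × 295 = 30.3 W.

295 ± 30.3 W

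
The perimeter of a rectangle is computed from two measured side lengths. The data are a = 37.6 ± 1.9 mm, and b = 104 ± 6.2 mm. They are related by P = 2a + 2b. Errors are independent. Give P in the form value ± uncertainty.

Each term contributes (cᵢ δxᵢ)² to (δP)²:
  (2·δa)² = 14.4;  (2·δb)² = 154
δP = √(168) = 13.0 mm
P = 283 mm.

283 ± 13.0 mm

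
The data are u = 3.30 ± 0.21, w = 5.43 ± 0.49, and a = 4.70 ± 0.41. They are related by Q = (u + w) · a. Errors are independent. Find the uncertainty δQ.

Let h = u + w = 8.73. δh = √(δu² + δw²) = √(0.0441 + 0.240) = 0.533, so δh/h = 0.0611.
Q is then a monomial in h, a:
δQ/Q = √((δh/h)² + (1·δa/a)²) = √(0.00373 + 0.00761) = 0.106
Q = 41.0, so δQ = 0.106 × 41.0 = 4.37.

4.37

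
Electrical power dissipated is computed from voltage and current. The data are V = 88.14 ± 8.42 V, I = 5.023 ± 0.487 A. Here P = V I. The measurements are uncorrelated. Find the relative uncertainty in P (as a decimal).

0.136

Products/powers → add relative errors in quadrature, weighted by exponent:
  (1·δV/V)² = (1×0.0955)² = 0.00913;  (1·δI/I)² = (1×0.0970)² = 0.00940
δP/P = √(0.0185) = 0.136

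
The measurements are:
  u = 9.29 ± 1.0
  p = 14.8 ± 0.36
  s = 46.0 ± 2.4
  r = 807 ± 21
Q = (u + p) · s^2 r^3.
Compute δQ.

3.69e+12

Let w = u + p = 24.1. δw = √(δu² + δp²) = √(1.00 + 0.130) = 1.06, so δw/w = 0.0441.
Q is then a monomial in w, s, r:
δQ/Q = √((δw/w)² + (2·δs/s)² + (3·δr/r)²) = √(0.00195 + 0.0109 + 0.00609) = 0.138
Q = 2.68e+13, so δQ = 0.138 × 2.68e+13 = 3.69e+12.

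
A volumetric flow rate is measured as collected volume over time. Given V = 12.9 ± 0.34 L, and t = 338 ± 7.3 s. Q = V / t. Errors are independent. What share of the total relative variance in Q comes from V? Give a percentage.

59.8%

(δQ/Q)² = (1·δV/V)² + (-1·δt/t)²
  V term: (1×0.0264)² = 0.000695
  t term: (-1×0.0216)² = 0.000466
Total = 0.00116. Share from V = 0.000695/0.00116 = 0.598.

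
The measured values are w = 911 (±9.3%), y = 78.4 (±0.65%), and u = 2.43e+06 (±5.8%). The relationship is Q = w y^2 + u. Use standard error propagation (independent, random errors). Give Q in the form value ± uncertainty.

(8.03 ± 0.544) × 10^6

Let p = w·y^2 = 5.6e+06. δp/p = √((1·δw/w)² + (2·δy/y)²) = √(0.00865 + 0.000169) = 0.0939, so δp = 5.26e+05.
Q = p + u: δQ = √(δp² + δu²) = √(2.76e+11 + 1.99e+10) = 5.44e+05
Q = 8.03e+06.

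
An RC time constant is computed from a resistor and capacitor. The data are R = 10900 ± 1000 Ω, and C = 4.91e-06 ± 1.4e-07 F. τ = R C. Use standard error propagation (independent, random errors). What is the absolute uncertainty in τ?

Each factor contributes (exponent × relative error)² to (δτ/τ)²:
  (1·δR/R)² = (1×0.0917)² = 0.00842;  (1·δC/C)² = (1×0.0285)² = 0.000813
δτ/τ = √(0.00923) = 0.0961
τ = 0.0535 s, so δτ = 0.0961 × 0.0535 = 0.00514 s.

0.00514 s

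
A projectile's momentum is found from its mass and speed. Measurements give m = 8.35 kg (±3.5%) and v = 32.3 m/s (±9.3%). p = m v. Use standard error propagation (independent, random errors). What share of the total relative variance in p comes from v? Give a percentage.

87.6%

(δp/p)² = (1·δm/m)² + (1·δv/v)²
  m term: (1×0.0350)² = 0.00123
  v term: (1×0.0930)² = 0.00865
Total = 0.00987. Share from v = 0.00865/0.00987 = 0.876.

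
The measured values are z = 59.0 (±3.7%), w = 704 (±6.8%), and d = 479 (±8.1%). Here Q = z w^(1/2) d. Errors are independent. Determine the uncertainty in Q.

For a monomial Q ∝ z, w^(1/2), d, fractional errors add in quadrature:
  (1·δz/z)² = (1×0.0370)² = 0.00137;  (½·δw/w)² = (0.5×0.0680)² = 0.00116;  (1·δd/d)² = (1×0.0810)² = 0.00656
δQ/Q = √(0.00909) = 0.0953
Q = 7.5e+05, so δQ = 0.0953 × 7.5e+05 = 71500.

71500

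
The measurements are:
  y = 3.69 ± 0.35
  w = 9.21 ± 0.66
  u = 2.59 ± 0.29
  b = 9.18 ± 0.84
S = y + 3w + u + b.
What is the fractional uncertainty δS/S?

Each term contributes (cᵢ δxᵢ)² to (δS)²:
  (δy)² = 0.122;  (3·δw)² = 3.92;  (δu)² = 0.0841;  (δb)² = 0.706
δS = √(4.83) = 2.20
S = 43.1, so δS/S = 2.20/43.1 = 0.0510.

0.0510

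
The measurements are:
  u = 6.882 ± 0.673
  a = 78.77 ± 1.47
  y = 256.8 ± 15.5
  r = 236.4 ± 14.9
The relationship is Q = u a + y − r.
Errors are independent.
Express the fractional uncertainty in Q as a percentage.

Let p = u·a = 542.1. δp/p = √((1·δu/u)² + (1·δa/a)²) = √(0.00956 + 0.000348) = 0.0996, so δp = 54.0.
Q = p + y − r: δQ = √(δp² + δy² + δr²) = √(2910 + 240 + 222) = 58.1
Q = 562.5, so δQ/Q = 58.1/562.5 = 0.103.

10.3%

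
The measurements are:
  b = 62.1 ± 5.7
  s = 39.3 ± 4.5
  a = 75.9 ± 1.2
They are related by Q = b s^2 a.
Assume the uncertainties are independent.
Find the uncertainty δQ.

1.8e+06

Q is a product of powers, so relative uncertainties combine in quadrature:
  (1·δb/b)² = (1×0.0918)² = 0.00842;  (2·δs/s)² = (2×0.115)² = 0.0524;  (1·δa/a)² = (1×0.0158)² = 0.000250
δQ/Q = √(0.0611) = 0.247
Q = 7.28e+06, so δQ = 0.247 × 7.28e+06 = 1.8e+06.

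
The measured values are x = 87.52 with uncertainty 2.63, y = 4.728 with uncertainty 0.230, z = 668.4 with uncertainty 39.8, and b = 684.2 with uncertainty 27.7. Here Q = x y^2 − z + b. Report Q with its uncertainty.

1972 ± 205

Let p = x·y^2 = 1956. δp/p = √((1·δx/x)² + (2·δy/y)²) = √(0.000903 + 0.00947) = 0.102, so δp = 199.
Q = p − z + b: δQ = √(δp² + δz² + δb²) = √(39700 + 1580 + 767) = 205
Q = 1972.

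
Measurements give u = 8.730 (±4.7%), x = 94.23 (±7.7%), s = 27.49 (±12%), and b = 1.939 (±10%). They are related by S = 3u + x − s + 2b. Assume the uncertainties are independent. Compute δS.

S is a linear combination, so absolute uncertainties add in quadrature:
  (3·δu)² = 1.52;  (δx)² = 52.6;  (δs)² = 10.9;  (2·δb)² = 0.150
δS = √(65.2) = 8.07

8.07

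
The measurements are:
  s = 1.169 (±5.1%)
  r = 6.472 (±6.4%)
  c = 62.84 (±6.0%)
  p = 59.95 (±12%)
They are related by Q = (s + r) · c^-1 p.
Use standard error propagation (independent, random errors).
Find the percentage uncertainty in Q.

14.5%

Let u = s + r = 7.641. δu = √(δs² + δr²) = √(0.00355 + 0.172) = 0.418, so δu/u = 0.0548.
Q is then a monomial in u, c, p:
δQ/Q = √((δu/u)² + (-1·δc/c)² + (1·δp/p)²) = √(0.00300 + 0.00360 + 0.0144) = 0.145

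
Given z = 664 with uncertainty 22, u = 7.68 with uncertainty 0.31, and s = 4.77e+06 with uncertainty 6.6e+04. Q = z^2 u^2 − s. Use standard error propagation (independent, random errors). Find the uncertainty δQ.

Let p = z^2·u^2 = 2.6e+07. δp/p = √((2·δz/z)² + (2·δu/u)²) = √(0.00439 + 0.00652) = 0.104, so δp = 2.72e+06.
Q = p − s: δQ = √(δp² + δs²) = √(7.38e+12 + 4.36e+09) = 2.72e+06

2.72e+06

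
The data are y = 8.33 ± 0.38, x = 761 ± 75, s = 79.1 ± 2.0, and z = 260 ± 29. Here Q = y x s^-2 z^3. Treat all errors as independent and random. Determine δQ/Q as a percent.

Each factor contributes (exponent × relative error)² to (δQ/Q)²:
  (1·δy/y)² = (1×0.0456)² = 0.00208;  (1·δx/x)² = (1×0.0986)² = 0.00971;  (-2·δs/s)² = (-2×0.0253)² = 0.00256;  (3·δz/z)² = (3×0.112)² = 0.112
δQ/Q = √(0.126) = 0.355

35.5%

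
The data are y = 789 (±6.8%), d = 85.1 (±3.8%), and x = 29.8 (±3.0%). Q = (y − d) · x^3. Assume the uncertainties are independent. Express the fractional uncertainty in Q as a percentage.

Let u = y − d = 704. δu = √(δy² + δd²) = √(2880 + 10.5) = 53.7, so δu/u = 0.0764.
Q is then a monomial in u, x:
δQ/Q = √((δu/u)² + (3·δx/x)²) = √(0.00583 + 0.00810) = 0.118

11.8%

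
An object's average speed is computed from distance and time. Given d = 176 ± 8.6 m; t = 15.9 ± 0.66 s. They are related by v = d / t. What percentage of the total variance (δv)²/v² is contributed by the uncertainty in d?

(δv/v)² = (1·δd/d)² + (-1·δt/t)²
  d term: (1×0.0489)² = 0.00239
  t term: (-1×0.0415)² = 0.00172
Total = 0.00411. Share from d = 0.00239/0.00411 = 0.581.

58.1%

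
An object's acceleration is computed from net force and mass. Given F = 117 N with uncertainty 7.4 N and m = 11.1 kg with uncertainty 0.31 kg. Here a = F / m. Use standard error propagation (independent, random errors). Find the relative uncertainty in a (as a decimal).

0.0691

a is a product of powers, so relative uncertainties combine in quadrature:
  (1·δF/F)² = (1×0.0632)² = 0.00400;  (-1·δm/m)² = (-1×0.0279)² = 0.000780
δa/a = √(0.00478) = 0.0691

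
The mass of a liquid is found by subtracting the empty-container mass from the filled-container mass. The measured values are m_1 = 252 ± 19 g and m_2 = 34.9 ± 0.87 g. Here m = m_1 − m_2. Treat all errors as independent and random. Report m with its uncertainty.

217 ± 19.0 g

Each term contributes (cᵢ δxᵢ)² to (δm)²:
  (δm_1)² = 361;  (δm_2)² = 0.757
δm = √(362) = 19.0 g
m = 217 g.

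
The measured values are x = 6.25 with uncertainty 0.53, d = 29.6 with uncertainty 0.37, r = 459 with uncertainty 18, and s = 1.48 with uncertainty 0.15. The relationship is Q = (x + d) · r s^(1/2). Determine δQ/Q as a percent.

6.66%

Let u = x + d = 35.9. δu = √(δx² + δd²) = √(0.281 + 0.137) = 0.646, so δu/u = 0.0180.
Q is then a monomial in u, r, s:
δQ/Q = √((δu/u)² + (1·δr/r)² + (½·δs/s)²) = √(0.000325 + 0.00154 + 0.00257) = 0.0666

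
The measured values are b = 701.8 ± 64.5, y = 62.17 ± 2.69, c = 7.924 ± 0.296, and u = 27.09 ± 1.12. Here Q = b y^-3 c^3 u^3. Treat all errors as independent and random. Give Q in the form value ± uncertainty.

Q is a product of powers, so relative uncertainties combine in quadrature:
  (1·δb/b)² = (1×0.0919)² = 0.00845;  (-3·δy/y)² = (-3×0.0433)² = 0.0168;  (3·δc/c)² = (3×0.0374)² = 0.0126;  (3·δu/u)² = (3×0.0413)² = 0.0154
δQ/Q = √(0.0532) = 0.231
Q = 28890, so δQ = 0.231 × 28890 = 6670.

28890 ± 6670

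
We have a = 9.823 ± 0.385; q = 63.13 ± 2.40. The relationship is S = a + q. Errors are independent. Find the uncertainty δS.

2.43

Each term contributes (cᵢ δxᵢ)² to (δS)²:
  (δa)² = 0.148;  (δq)² = 5.76
δS = √(5.91) = 2.43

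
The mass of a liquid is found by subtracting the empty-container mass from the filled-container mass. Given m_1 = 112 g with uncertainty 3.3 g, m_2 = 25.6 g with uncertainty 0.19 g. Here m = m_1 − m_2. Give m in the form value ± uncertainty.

Each term contributes (cᵢ δxᵢ)² to (δm)²:
  (δm_1)² = 10.9;  (δm_2)² = 0.0361
δm = √(10.9) = 3.31 g
m = 86.4 g.

86.4 ± 3.31 g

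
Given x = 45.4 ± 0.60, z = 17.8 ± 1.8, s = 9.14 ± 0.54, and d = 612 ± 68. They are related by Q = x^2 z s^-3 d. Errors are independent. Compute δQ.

For a monomial Q ∝ x^2, z, s^-3, d, fractional errors add in quadrature:
  (2·δx/x)² = (2×0.0132)² = 0.000699;  (1·δz/z)² = (1×0.101)² = 0.0102;  (-3·δs/s)² = (-3×0.0591)² = 0.0314;  (1·δd/d)² = (1×0.111)² = 0.0123
δQ/Q = √(0.0547) = 0.234
Q = 29400, so δQ = 0.234 × 29400 = 6880.

6880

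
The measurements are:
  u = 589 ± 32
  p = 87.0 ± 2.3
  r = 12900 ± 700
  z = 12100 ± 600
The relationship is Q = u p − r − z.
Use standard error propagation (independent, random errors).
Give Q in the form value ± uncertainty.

Let w = u·p = 51200. δw/w = √((1·δu/u)² + (1·δp/p)²) = √(0.00295 + 0.000699) = 0.0604, so δw = 3100.
Q = w − r − z: δQ = √(δw² + δr² + δz²) = √(9.59e+06 + 4.9e+05 + 3.6e+05) = 3230
Q = 26200.

26200 ± 3230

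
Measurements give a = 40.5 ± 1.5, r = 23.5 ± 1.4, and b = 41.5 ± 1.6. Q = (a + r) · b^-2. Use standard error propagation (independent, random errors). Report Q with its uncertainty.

0.0372 ± 0.00310

Let u = a + r = 64.0. δu = √(δa² + δr²) = √(2.25 + 1.96) = 2.05, so δu/u = 0.0321.
Q is then a monomial in u, b:
δQ/Q = √((δu/u)² + (-2·δb/b)²) = √(0.00103 + 0.00595) = 0.0835
Q = 0.0372, so δQ = 0.0835 × 0.0372 = 0.00310.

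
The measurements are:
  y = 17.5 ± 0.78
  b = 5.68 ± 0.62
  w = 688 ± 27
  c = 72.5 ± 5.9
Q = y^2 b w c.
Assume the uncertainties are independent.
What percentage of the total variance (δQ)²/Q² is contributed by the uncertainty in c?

(δQ/Q)² = (2·δy/y)² + (1·δb/b)² + (1·δw/w)² + (1·δc/c)²
  y term: (2×0.0446)² = 0.00795
  b term: (1×0.109)² = 0.0119
  w term: (1×0.0392)² = 0.00154
  c term: (1×0.0814)² = 0.00662
Total = 0.0280. Share from c = 0.00662/0.0280 = 0.236.

23.6%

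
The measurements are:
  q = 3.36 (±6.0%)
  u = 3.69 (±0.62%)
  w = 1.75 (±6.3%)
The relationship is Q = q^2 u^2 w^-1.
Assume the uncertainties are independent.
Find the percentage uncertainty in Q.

Since Q is a product/quotient, work with relative uncertainties:
  (2·δq/q)² = (2×0.0600)² = 0.0144;  (2·δu/u)² = (2×0.00620)² = 0.000154;  (-1·δw/w)² = (-1×0.0630)² = 0.00397
δQ/Q = √(0.0185) = 0.136

13.6%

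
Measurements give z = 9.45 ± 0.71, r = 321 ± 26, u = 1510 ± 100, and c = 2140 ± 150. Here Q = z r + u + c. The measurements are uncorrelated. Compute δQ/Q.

0.0569

Let p = z·r = 3030. δp/p = √((1·δz/z)² + (1·δr/r)²) = √(0.00564 + 0.00656) = 0.110, so δp = 335.
Q = p + u + c: δQ = √(δp² + δu² + δc²) = √(1.12e+05 + 10000 + 22500) = 381
Q = 6680, so δQ/Q = 381/6680 = 0.0569.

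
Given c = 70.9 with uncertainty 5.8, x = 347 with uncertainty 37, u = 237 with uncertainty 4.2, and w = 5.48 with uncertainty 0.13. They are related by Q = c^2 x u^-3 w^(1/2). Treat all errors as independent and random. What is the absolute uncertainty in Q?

0.0622

Since Q is a product/quotient, work with relative uncertainties:
  (2·δc/c)² = (2×0.0818)² = 0.0268;  (1·δx/x)² = (1×0.107)² = 0.0114;  (-3·δu/u)² = (-3×0.0177)² = 0.00283;  (½·δw/w)² = (0.5×0.0237)² = 0.000141
δQ/Q = √(0.0411) = 0.203
Q = 0.307, so δQ = 0.203 × 0.307 = 0.0622.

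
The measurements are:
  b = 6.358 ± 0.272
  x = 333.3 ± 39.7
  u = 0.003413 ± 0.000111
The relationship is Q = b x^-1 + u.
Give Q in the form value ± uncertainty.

Let p = b·x^-1 = 0.01908. δp/p = √((1·δb/b)² + (-1·δx/x)²) = √(0.00183 + 0.0142) = 0.127, so δp = 0.00241.
Q = p + u: δQ = √(δp² + δu²) = √(5.83e-06 + 1.23e-08) = 0.00242
Q = 0.02249.

0.02249 ± 0.00242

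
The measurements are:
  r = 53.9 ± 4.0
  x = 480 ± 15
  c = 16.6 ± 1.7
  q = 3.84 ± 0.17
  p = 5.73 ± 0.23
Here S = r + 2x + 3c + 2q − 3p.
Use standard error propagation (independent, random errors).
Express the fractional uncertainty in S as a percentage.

2.91%

Sums and differences: (δS)² = Σ (cᵢ δxᵢ)².
  (δr)² = 16.0;  (2·δx)² = 900;  (3·δc)² = 26.0;  (2·δq)² = 0.116;  (3·δp)² = 0.476
δS = √(943) = 30.7
S = 1050, so δS/S = 30.7/1050 = 0.0291.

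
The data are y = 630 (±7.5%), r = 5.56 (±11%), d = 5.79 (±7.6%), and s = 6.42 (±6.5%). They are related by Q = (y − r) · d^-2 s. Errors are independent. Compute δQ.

21.7

Let u = y − r = 624. δu = √(δy² + δr²) = √(2230 + 0.374) = 47.3, so δu/u = 0.0757.
Q is then a monomial in u, d, s:
δQ/Q = √((δu/u)² + (-2·δd/d)² + (1·δs/s)²) = √(0.00573 + 0.0231 + 0.00423) = 0.182
Q = 120, so δQ = 0.182 × 120 = 21.7.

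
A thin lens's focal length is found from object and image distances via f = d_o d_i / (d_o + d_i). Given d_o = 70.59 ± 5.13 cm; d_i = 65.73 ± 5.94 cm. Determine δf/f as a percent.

∂f/∂d_o = (d_i/(d_o+d_i))² = 0.232;  ∂f/∂d_i = (d_o/(d_o+d_i))² = 0.268
δf = √((∂f/∂d_o · δd_o)² + (∂f/∂d_i · δd_i)²) = √(1.42 + 2.54) = 1.99 cm
f = 34.04 cm, so δf/f = 1.99/34.04 = 0.0585.

5.85%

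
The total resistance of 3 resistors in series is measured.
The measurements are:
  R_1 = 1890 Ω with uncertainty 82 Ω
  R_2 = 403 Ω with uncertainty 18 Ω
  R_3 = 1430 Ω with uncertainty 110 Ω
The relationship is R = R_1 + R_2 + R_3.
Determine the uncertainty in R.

Each term contributes (cᵢ δxᵢ)² to (δR)²:
  (δR_1)² = 6720;  (δR_2)² = 324;  (δR_3)² = 12100
δR = √(19100) = 138 Ω

138 Ω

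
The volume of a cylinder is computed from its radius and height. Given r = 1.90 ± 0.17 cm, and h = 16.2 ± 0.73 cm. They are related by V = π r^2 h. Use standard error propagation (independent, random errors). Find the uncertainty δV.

For a monomial V ∝ r^2, h, fractional errors add in quadrature:
  (2·δr/r)² = (2×0.0895)² = 0.0320;  (1·δh/h)² = (1×0.0451)² = 0.00203
δV/V = √(0.0341) = 0.185
V = 184 cm^3, so δV = 0.185 × 184 = 33.9 cm^3.

33.9 cm^3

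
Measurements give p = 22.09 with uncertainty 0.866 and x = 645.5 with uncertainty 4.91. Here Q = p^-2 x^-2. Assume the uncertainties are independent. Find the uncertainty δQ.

3.93e-10

Each factor contributes (exponent × relative error)² to (δQ/Q)²:
  (-2·δp/p)² = (-2×0.0392)² = 0.00615;  (-2·δx/x)² = (-2×0.00761)² = 0.000231
δQ/Q = √(0.00638) = 0.0799
Q = 4.918e-09, so δQ = 0.0799 × 4.918e-09 = 3.93e-10.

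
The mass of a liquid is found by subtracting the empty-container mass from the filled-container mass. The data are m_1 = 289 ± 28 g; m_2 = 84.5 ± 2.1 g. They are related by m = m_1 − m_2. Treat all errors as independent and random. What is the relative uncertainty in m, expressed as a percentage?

13.7%

For a sum/difference, combine absolute errors in quadrature:
  (δm_1)² = 784;  (δm_2)² = 4.41
δm = √(788) = 28.1 g
m = 204 g, so δm/m = 28.1/204 = 0.137.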